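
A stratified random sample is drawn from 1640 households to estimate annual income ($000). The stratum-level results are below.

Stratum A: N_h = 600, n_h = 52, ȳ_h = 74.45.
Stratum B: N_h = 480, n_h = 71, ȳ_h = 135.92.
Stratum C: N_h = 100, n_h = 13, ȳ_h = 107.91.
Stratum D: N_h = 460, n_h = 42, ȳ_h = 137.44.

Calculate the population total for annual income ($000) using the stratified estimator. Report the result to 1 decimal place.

τ̂_st = Σ N_h ȳ_h = 600·74.45 + 480·135.92 + 100·107.91 + 460·137.44 = 183925.0

τ̂_st ≈ 183925.0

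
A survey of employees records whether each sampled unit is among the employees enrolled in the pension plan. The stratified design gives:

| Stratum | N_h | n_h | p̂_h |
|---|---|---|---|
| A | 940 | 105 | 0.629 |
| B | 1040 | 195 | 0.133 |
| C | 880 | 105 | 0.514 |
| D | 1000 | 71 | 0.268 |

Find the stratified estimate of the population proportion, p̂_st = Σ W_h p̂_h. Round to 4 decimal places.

p̂_st ≈ 0.3756

N = 3860; stratum weights W_h = N_h/N.
p̂_st = Σ W_h p̂_h = (940·0.629 + 1040·0.133 + 880·0.514 + 1000·0.268)/3860 = 0.37562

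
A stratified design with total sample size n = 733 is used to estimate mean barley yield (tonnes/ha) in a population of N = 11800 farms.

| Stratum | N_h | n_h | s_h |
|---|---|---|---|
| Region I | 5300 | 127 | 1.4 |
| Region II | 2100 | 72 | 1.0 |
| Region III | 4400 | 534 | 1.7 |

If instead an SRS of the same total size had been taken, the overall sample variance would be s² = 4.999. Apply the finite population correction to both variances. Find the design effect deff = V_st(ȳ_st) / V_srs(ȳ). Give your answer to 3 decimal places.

V̂(ȳ_st) = Σ W_h² (1 − n_h/N_h) s_h²/n_h, with W_h = N_h/N and N = 11800:
  stratum Region I: (5300/11800)²·(1 − 127/5300)·1.4²/127 = 0.00303883
  stratum Region II: (2100/11800)²·(1 − 72/2100)·1.0²/72 = 0.000424806
  stratum Region III: (4400/11800)²·(1 − 534/4400)·1.7²/534 = 0.000661161
V_st = 0.0041248
V_srs = (1 − 733/11800)·4.999/733 = 0.00639627
deff = V_st / V_srs = 0.0041248/0.00639627 = 0.6449

deff ≈ 0.645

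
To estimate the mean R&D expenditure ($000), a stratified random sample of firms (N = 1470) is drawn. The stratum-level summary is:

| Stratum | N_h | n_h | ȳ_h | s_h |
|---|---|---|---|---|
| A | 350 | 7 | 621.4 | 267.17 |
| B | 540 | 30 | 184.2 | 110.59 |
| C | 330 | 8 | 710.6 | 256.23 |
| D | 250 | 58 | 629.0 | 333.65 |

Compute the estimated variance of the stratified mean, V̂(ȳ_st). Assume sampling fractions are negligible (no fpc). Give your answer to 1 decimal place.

V̂(ȳ_st) ≈ 1102.2

V̂(ȳ_st) = Σ W_h² s_h²/n_h, with W_h = N_h/N and N = 1470:
  stratum A: (350/1470)²·267.17²/7 = 578.068
  stratum B: (540/1470)²·110.59²/30 = 55.0127
  stratum C: (330/1470)²·256.23²/8 = 413.583
  stratum D: (250/1470)²·333.65²/58 = 55.5136
V̂(ȳ_st) = 1102.18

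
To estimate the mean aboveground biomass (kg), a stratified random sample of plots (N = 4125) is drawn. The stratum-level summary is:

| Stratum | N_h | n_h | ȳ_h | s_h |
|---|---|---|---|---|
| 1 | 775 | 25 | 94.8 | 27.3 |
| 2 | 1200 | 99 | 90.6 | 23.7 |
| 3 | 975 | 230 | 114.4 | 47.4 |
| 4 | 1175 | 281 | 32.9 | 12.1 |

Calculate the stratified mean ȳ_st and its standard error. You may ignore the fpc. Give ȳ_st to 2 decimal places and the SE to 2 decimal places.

ȳ_st ≈ 80.58, SE ≈ 1.46

ȳ_st = Σ W_h ȳ_h = (775·94.8 + 1200·90.6 + 975·114.4 + 1175·32.9)/4125 = 80.57879
V̂(ȳ_st) = Σ W_h² s_h²/n_h, with W_h = N_h/N and N = 4125:
  stratum 1: (775/4125)²·27.3²/25 = 1.0523
  stratum 2: (1200/4125)²·23.7²/99 = 0.480149
  stratum 3: (975/4125)²·47.4²/230 = 0.545746
  stratum 4: (1175/4125)²·12.1²/281 = 0.0422758
V̂(ȳ_st) = 2.12047
SE(ȳ_st) = √2.12047 = 1.45618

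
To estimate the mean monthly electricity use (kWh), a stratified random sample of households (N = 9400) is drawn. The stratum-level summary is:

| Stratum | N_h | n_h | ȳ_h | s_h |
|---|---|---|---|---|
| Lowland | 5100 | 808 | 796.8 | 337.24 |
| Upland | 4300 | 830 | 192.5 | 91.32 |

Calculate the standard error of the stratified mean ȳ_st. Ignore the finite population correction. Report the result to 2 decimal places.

SE(ȳ_st) ≈ 6.60

V̂(ȳ_st) = Σ W_h² s_h²/n_h, with W_h = N_h/N and N = 9400:
  stratum Lowland: (5100/9400)²·337.24²/808 = 41.4335
  stratum Upland: (4300/9400)²·91.32²/830 = 2.10249
V̂(ȳ_st) = 43.536
SE(ȳ_st) = √43.536 = 6.59818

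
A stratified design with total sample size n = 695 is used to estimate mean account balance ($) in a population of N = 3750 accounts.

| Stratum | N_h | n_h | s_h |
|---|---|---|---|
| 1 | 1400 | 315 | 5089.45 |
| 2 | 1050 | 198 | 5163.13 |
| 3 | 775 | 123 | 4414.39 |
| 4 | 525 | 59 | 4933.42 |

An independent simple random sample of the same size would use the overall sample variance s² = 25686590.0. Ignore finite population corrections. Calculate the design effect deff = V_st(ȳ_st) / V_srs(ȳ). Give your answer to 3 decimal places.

deff ≈ 0.998

V̂(ȳ_st) = Σ W_h² s_h²/n_h, with W_h = N_h/N and N = 3750:
  stratum 1: (1400/3750)²·5089.45²/315 = 11461.1
  stratum 2: (1050/3750)²·5163.13²/198 = 10555.5
  stratum 3: (775/3750)²·4414.39²/123 = 6766.7
  stratum 4: (525/3750)²·4933.42²/59 = 8085.38
V_st = 36868.6
V_srs = s²/n = 25686590.0/695 = 36959.1
deff = V_st / V_srs = 36868.6/36959.1 = 0.9976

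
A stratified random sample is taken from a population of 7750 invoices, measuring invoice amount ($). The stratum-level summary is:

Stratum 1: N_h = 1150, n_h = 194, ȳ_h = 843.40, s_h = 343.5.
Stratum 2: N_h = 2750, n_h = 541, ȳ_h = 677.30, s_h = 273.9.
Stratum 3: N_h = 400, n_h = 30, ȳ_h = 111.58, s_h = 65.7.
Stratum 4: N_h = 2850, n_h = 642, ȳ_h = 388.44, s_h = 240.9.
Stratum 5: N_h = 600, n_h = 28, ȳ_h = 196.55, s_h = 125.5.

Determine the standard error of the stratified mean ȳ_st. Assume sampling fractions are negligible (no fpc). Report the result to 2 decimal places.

SE(ȳ_st) ≈ 6.84

V̂(ȳ_st) = Σ W_h² s_h²/n_h, with W_h = N_h/N and N = 7750:
  stratum 1: (1150/7750)²·343.5²/194 = 13.392
  stratum 2: (2750/7750)²·273.9²/541 = 17.4602
  stratum 3: (400/7750)²·65.7²/30 = 0.383289
  stratum 4: (2850/7750)²·240.9²/642 = 12.2243
  stratum 5: (600/7750)²·125.5²/28 = 3.37154
V̂(ȳ_st) = 46.8313
SE(ȳ_st) = √46.8313 = 6.84334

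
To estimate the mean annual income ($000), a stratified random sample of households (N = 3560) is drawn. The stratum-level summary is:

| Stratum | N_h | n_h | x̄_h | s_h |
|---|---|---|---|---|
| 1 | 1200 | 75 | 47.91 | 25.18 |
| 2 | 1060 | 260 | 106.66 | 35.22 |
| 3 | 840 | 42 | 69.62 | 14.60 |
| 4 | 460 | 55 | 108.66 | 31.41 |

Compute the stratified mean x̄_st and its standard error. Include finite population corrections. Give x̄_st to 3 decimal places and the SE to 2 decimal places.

x̄_st ≈ 78.375, SE ≈ 1.32

x̄_st = Σ W_h x̄_h = (1200·47.91 + 1060·106.66 + 840·69.62 + 460·108.66)/3560 = 78.37528
V̂(x̄_st) = Σ W_h² (1 − n_h/N_h) s_h²/n_h, with W_h = N_h/N and N = 3560:
  stratum 1: (1200/3560)²·(1 − 75/1200)·25.18²/75 = 0.900501
  stratum 2: (1060/3560)²·(1 − 260/1060)·35.22²/260 = 0.319228
  stratum 3: (840/3560)²·(1 − 42/840)·14.60²/42 = 0.268435
  stratum 4: (460/3560)²·(1 − 55/460)·31.41²/55 = 0.263685
V̂(x̄_st) = 1.75185
SE(x̄_st) = √1.75185 = 1.32357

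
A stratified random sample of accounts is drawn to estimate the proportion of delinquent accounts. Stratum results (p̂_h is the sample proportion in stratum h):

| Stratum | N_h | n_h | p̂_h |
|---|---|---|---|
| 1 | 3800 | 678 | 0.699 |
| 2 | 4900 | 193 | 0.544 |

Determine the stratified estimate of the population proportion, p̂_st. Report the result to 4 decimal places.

p̂_st ≈ 0.6117

N = 8700; stratum weights W_h = N_h/N.
p̂_st = Σ W_h p̂_h = (3800·0.699 + 4900·0.544)/8700 = 0.61170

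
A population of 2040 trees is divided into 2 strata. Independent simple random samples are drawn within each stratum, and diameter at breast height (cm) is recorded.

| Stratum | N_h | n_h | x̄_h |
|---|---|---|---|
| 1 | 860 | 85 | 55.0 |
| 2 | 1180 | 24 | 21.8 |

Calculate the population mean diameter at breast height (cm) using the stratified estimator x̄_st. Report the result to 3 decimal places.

x̄_st ≈ 35.796

N = Σ N_h = 2040. Stratum weights W_h = N_h/N.
x̄_st = (860·55.0 + 1180·21.8) / 2040 = 35.79608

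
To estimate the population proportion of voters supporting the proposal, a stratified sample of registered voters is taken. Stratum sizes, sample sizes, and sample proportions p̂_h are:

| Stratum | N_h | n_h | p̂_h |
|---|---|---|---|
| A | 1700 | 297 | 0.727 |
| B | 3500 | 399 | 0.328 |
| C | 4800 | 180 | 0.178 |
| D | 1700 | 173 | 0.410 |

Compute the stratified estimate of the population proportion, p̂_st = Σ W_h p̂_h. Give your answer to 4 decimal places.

N = 11700; stratum weights W_h = N_h/N.
p̂_st = Σ W_h p̂_h = (1700·0.727 + 3500·0.328 + 4800·0.178 + 1700·0.410)/11700 = 0.33635

p̂_st ≈ 0.3364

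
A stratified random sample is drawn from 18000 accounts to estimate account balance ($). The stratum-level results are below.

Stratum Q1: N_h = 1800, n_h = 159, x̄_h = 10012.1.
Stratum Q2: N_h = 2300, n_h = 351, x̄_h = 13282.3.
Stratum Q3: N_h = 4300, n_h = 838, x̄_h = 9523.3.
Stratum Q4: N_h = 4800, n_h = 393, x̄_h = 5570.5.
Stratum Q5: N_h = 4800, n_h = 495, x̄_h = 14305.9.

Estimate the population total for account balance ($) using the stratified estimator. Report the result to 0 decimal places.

τ̂_st ≈ 184927980

τ̂_st = Σ N_h x̄_h = 1800·10012.1 + 2300·13282.3 + 4300·9523.3 + 4800·5570.5 + 4800·14305.9 = 184927980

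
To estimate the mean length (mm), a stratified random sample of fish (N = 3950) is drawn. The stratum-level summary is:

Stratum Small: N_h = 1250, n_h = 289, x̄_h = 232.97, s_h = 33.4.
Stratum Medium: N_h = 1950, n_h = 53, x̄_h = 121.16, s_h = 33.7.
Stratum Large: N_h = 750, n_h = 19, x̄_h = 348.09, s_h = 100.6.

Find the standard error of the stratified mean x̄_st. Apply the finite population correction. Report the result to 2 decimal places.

V̂(x̄_st) = Σ W_h² (1 − n_h/N_h) s_h²/n_h, with W_h = N_h/N and N = 3950:
  stratum Small: (1250/3950)²·(1 − 289/1250)·33.4²/289 = 0.29719
  stratum Medium: (1950/3950)²·(1 − 53/1950)·33.7²/53 = 5.08033
  stratum Large: (750/3950)²·(1 − 19/750)·100.6²/19 = 18.7166
V̂(x̄_st) = 24.0941
SE(x̄_st) = √24.0941 = 4.90858

SE(x̄_st) ≈ 4.91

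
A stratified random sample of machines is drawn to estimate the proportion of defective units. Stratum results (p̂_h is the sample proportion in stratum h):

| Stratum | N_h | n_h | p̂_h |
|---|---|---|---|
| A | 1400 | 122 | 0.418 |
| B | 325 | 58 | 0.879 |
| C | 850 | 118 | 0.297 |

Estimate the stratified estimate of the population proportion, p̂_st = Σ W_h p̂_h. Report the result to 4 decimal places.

N = 2575; stratum weights W_h = N_h/N.
p̂_st = Σ W_h p̂_h = (1400·0.418 + 325·0.879 + 850·0.297)/2575 = 0.43624

p̂_st ≈ 0.4362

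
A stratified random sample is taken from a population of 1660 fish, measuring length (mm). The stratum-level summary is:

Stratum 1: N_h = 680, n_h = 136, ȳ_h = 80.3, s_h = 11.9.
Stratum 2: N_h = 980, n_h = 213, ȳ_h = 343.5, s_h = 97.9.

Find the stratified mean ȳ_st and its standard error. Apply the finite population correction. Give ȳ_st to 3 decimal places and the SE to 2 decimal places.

ȳ_st ≈ 235.683, SE ≈ 3.52

ȳ_st = Σ W_h ȳ_h = (680·80.3 + 980·343.5)/1660 = 235.68313
V̂(ȳ_st) = Σ W_h² (1 − n_h/N_h) s_h²/n_h, with W_h = N_h/N and N = 1660:
  stratum 1: (680/1660)²·(1 − 136/680)·11.9²/136 = 0.139781
  stratum 2: (980/1660)²·(1 − 213/980)·97.9²/213 = 12.2741
V̂(ȳ_st) = 12.4139
SE(ȳ_st) = √12.4139 = 3.52334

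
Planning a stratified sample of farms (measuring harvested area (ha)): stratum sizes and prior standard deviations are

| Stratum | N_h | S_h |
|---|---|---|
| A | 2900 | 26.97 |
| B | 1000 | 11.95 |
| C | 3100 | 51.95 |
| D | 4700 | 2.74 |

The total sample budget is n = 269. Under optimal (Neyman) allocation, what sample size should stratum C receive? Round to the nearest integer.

Neyman allocation: n_h = n · N_h S_h / Σ N_i S_i, with n = 269.
  stratum A: N_h·S_h = 2900·26.97 = 78213.00
  stratum B: N_h·S_h = 1000·11.95 = 11950.00
  stratum C: N_h·S_h = 3100·51.95 = 161045.00
  stratum D: N_h·S_h = 4700·2.74 = 12878.00
Σ N_h S_h = 264086.00
n for stratum C = 269·161045.00/264086.00 = 164.042 → 164

164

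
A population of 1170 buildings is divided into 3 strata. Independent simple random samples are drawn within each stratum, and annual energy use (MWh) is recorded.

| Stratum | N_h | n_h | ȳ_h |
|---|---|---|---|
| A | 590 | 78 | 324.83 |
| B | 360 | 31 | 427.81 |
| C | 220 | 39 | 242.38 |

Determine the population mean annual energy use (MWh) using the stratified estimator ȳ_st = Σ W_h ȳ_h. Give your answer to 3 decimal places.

ȳ_st ≈ 341.013

N = Σ N_h = 1170. Stratum weights W_h = N_h/N.
ȳ_st = (590·324.83 + 360·427.81 + 220·242.38) / 1170 = 341.01274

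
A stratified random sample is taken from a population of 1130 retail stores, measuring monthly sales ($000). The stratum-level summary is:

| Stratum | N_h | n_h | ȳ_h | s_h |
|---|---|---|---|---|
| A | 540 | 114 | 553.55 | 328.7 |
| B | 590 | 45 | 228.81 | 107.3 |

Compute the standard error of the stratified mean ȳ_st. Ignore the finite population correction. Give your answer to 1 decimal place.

SE(ȳ_st) ≈ 16.9

V̂(ȳ_st) = Σ W_h² s_h²/n_h, with W_h = N_h/N and N = 1130:
  stratum A: (540/1130)²·328.7²/114 = 216.434
  stratum B: (590/1130)²·107.3²/45 = 69.7484
V̂(ȳ_st) = 286.182
SE(ȳ_st) = √286.182 = 16.9169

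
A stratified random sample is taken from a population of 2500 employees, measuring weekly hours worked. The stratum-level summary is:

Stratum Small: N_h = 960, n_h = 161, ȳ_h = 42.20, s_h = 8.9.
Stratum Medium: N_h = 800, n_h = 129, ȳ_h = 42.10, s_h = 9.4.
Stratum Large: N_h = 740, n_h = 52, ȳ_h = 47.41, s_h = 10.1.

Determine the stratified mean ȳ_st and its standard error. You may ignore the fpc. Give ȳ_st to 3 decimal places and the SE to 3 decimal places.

ȳ_st = Σ W_h ȳ_h = (960·42.20 + 800·42.10 + 740·47.41)/2500 = 43.71016
V̂(ȳ_st) = Σ W_h² s_h²/n_h, with W_h = N_h/N and N = 2500:
  stratum Small: (960/2500)²·8.9²/161 = 0.0725465
  stratum Medium: (800/2500)²·9.4²/129 = 0.07014
  stratum Large: (740/2500)²·10.1²/52 = 0.171879
V̂(ȳ_st) = 0.314566
SE(ȳ_st) = √0.314566 = 0.560861

ȳ_st ≈ 43.710, SE ≈ 0.561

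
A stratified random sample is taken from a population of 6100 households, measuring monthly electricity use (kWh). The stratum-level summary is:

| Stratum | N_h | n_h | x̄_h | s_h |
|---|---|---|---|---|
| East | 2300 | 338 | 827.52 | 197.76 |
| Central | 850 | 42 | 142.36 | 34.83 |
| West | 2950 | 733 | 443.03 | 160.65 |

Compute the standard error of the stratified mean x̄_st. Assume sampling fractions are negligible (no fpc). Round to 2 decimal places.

V̂(x̄_st) = Σ W_h² s_h²/n_h, with W_h = N_h/N and N = 6100:
  stratum East: (2300/6100)²·197.76²/338 = 16.4496
  stratum Central: (850/6100)²·34.83²/42 = 0.560836
  stratum West: (2950/6100)²·160.65²/733 = 8.23459
V̂(x̄_st) = 25.2451
SE(x̄_st) = √25.2451 = 5.02445

SE(x̄_st) ≈ 5.02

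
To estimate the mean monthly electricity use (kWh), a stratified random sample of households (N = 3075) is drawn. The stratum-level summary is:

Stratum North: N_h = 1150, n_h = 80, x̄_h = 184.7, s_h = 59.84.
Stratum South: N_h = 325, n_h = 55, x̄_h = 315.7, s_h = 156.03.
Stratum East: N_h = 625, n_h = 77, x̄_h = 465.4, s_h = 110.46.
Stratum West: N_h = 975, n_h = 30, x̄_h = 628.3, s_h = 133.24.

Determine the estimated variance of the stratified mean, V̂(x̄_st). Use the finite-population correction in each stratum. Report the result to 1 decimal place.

V̂(x̄_st) = Σ W_h² (1 − n_h/N_h) s_h²/n_h, with W_h = N_h/N and N = 3075:
  stratum North: (1150/3075)²·(1 − 80/1150)·59.84²/80 = 5.82485
  stratum South: (325/3075)²·(1 − 55/325)·156.03²/55 = 4.10781
  stratum East: (625/3075)²·(1 − 77/625)·110.46²/77 = 5.73971
  stratum West: (975/3075)²·(1 − 30/975)·133.24²/30 = 57.6626
V̂(x̄_st) = 73.335

V̂(x̄_st) ≈ 73.3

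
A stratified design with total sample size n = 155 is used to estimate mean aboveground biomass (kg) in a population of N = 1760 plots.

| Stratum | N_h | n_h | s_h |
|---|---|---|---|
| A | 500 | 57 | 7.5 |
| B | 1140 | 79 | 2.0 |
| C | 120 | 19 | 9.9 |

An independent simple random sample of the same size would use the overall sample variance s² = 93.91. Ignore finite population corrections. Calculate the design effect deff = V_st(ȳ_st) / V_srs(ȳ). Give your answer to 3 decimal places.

V̂(ȳ_st) = Σ W_h² s_h²/n_h, with W_h = N_h/N and N = 1760:
  stratum A: (500/1760)²·7.5²/57 = 0.0796457
  stratum B: (1140/1760)²·2.0²/79 = 0.0212431
  stratum C: (120/1760)²·9.9²/19 = 0.0239803
V_st = 0.124869
V_srs = s²/n = 93.91/155 = 0.605871
deff = V_st / V_srs = 0.124869/0.605871 = 0.2061

deff ≈ 0.206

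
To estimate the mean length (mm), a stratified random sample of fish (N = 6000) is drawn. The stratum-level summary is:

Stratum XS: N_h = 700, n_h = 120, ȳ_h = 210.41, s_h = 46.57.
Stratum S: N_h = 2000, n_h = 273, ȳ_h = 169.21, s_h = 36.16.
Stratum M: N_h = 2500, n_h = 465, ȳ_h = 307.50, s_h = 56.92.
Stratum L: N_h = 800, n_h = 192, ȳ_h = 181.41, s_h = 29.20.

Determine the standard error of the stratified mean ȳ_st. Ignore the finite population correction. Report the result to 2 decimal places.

V̂(ȳ_st) = Σ W_h² s_h²/n_h, with W_h = N_h/N and N = 6000:
  stratum XS: (700/6000)²·46.57²/120 = 0.245994
  stratum S: (2000/6000)²·36.16²/273 = 0.532172
  stratum M: (2500/6000)²·56.92²/465 = 1.20964
  stratum L: (800/6000)²·29.20²/192 = 0.0789481
V̂(ȳ_st) = 2.06675
SE(ȳ_st) = √2.06675 = 1.43762

SE(ȳ_st) ≈ 1.44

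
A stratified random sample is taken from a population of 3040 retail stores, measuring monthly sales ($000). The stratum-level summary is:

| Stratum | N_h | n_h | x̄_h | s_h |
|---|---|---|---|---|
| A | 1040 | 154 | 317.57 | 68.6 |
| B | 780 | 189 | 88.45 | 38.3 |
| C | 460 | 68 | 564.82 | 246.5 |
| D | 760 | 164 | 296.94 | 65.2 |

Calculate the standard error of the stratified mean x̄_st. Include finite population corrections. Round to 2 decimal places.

SE(x̄_st) ≈ 4.71

V̂(x̄_st) = Σ W_h² (1 − n_h/N_h) s_h²/n_h, with W_h = N_h/N and N = 3040:
  stratum A: (1040/3040)²·(1 − 154/1040)·68.6²/154 = 3.04682
  stratum B: (780/3040)²·(1 − 189/780)·38.3²/189 = 0.387142
  stratum C: (460/3040)²·(1 − 68/460)·246.5²/68 = 17.435
  stratum D: (760/3040)²·(1 − 164/760)·65.2²/164 = 1.27047
V̂(x̄_st) = 22.1394
SE(x̄_st) = √22.1394 = 4.70525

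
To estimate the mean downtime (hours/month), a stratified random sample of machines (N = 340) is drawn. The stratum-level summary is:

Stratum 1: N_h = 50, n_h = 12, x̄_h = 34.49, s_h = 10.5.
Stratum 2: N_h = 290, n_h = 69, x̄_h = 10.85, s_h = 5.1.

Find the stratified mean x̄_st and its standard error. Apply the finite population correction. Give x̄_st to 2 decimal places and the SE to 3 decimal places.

x̄_st ≈ 14.33, SE ≈ 0.600

x̄_st = Σ W_h x̄_h = (50·34.49 + 290·10.85)/340 = 14.32647
V̂(x̄_st) = Σ W_h² (1 − n_h/N_h) s_h²/n_h, with W_h = N_h/N and N = 340:
  stratum 1: (50/340)²·(1 − 12/50)·10.5²/12 = 0.151006
  stratum 2: (290/340)²·(1 − 69/290)·5.1²/69 = 0.208989
V̂(x̄_st) = 0.359995
SE(x̄_st) = √0.359995 = 0.599996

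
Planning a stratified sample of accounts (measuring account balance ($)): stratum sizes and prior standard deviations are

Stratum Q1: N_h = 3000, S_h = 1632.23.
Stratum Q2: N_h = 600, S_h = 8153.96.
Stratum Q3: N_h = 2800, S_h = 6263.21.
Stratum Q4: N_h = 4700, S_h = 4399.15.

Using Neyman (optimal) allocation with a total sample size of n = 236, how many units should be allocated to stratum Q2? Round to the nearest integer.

Neyman allocation: n_h = n · N_h S_h / Σ N_i S_i, with n = 236.
  stratum Q1: N_h·S_h = 3000·1632.23 = 4896690.00
  stratum Q2: N_h·S_h = 600·8153.96 = 4892376.00
  stratum Q3: N_h·S_h = 2800·6263.21 = 17536988.00
  stratum Q4: N_h·S_h = 4700·4399.15 = 20676005.00
Σ N_h S_h = 48002059.00
n for stratum Q2 = 236·4892376.00/48002059.00 = 24.053 → 24

24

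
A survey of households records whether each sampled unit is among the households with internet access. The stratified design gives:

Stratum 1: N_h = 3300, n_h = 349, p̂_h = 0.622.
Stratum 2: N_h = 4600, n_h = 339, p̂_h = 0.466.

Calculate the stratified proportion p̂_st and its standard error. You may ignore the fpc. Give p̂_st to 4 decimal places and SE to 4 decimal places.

N = 7900; stratum weights W_h = N_h/N.
p̂_st = Σ W_h p̂_h = (3300·0.622 + 4600·0.466)/7900 = 0.53116
V̂(p̂_st) = Σ W_h² p̂_h(1−p̂_h)/(n_h−1):
  stratum 1: (3300/7900)²·0.622·0.378/348 = 0.00011789
  stratum 2: (4600/7900)²·0.466·0.534/338 = 0.000249616
V̂(p̂_st) = 0.000367506; SE = √V̂ = 0.0191704

p̂_st ≈ 0.5312, SE ≈ 0.0192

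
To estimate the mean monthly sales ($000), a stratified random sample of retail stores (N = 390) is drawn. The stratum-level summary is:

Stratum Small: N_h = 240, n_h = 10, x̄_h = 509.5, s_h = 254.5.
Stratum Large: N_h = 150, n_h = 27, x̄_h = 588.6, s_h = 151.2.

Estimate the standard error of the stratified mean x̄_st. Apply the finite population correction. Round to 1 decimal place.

V̂(x̄_st) = Σ W_h² (1 − n_h/N_h) s_h²/n_h, with W_h = N_h/N and N = 390:
  stratum Small: (240/390)²·(1 − 10/240)·254.5²/10 = 2350.64
  stratum Large: (150/390)²·(1 − 27/150)·151.2²/27 = 102.709
V̂(x̄_st) = 2453.34
SE(x̄_st) = √2453.34 = 49.5313

SE(x̄_st) ≈ 49.5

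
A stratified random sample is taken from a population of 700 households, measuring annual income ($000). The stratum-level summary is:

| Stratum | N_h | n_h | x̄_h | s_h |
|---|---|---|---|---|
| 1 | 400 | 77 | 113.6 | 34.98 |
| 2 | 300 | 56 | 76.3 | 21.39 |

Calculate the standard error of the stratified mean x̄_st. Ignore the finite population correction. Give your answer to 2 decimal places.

V̂(x̄_st) = Σ W_h² s_h²/n_h, with W_h = N_h/N and N = 700:
  stratum 1: (400/700)²·34.98²/77 = 5.18887
  stratum 2: (300/700)²·21.39²/56 = 1.50065
V̂(x̄_st) = 6.68952
SE(x̄_st) = √6.68952 = 2.58641

SE(x̄_st) ≈ 2.59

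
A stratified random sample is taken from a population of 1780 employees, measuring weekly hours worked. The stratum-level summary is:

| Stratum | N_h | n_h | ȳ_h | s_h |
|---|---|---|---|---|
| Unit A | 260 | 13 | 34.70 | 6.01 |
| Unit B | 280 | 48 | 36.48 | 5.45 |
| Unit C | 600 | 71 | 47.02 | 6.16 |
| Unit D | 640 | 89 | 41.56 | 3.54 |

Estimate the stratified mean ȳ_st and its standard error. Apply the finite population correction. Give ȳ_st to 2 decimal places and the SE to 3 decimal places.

ȳ_st ≈ 41.60, SE ≈ 0.372

ȳ_st = Σ W_h ȳ_h = (260·34.70 + 280·36.48 + 600·47.02 + 640·41.56)/1780 = 41.59933
V̂(ȳ_st) = Σ W_h² (1 − n_h/N_h) s_h²/n_h, with W_h = N_h/N and N = 1780:
  stratum Unit A: (260/1780)²·(1 − 13/260)·6.01²/13 = 0.0563165
  stratum Unit B: (280/1780)²·(1 − 48/280)·5.45²/48 = 0.012687
  stratum Unit C: (600/1780)²·(1 − 71/600)·6.16²/71 = 0.053539
  stratum Unit D: (640/1780)²·(1 − 89/640)·3.54²/89 = 0.0156714
V̂(ȳ_st) = 0.138214
SE(ȳ_st) = √0.138214 = 0.371771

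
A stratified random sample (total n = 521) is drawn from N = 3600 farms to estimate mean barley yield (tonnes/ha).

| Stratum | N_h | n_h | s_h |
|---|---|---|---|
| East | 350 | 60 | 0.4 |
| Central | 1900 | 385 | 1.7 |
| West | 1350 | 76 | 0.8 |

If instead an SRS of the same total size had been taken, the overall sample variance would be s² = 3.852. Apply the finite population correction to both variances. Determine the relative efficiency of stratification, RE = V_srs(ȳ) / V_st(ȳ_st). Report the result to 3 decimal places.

RE ≈ 2.254

V̂(ȳ_st) = Σ W_h² (1 − n_h/N_h) s_h²/n_h, with W_h = N_h/N and N = 3600:
  stratum East: (350/3600)²·(1 − 60/350)·0.4²/60 = 2.08848e-05
  stratum Central: (1900/3600)²·(1 − 385/1900)·1.7²/385 = 0.00166724
  stratum West: (1350/3600)²·(1 − 76/1350)·0.8²/76 = 0.00111754
V_st = 0.00280567
V_srs = (1 − 521/3600)·3.852/521 = 0.00632347
Relative efficiency = V_srs / V_st = 0.00632347/0.00280567 = 2.2538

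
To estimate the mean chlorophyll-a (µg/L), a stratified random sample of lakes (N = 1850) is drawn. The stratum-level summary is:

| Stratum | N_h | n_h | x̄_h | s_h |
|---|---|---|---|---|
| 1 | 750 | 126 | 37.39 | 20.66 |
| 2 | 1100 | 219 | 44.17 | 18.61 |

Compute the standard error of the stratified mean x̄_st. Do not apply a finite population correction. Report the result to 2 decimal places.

V̂(x̄_st) = Σ W_h² s_h²/n_h, with W_h = N_h/N and N = 1850:
  stratum 1: (750/1850)²·20.66²/126 = 0.556761
  stratum 2: (1100/1850)²·18.61²/219 = 0.559101
V̂(x̄_st) = 1.11586
SE(x̄_st) = √1.11586 = 1.05634

SE(x̄_st) ≈ 1.06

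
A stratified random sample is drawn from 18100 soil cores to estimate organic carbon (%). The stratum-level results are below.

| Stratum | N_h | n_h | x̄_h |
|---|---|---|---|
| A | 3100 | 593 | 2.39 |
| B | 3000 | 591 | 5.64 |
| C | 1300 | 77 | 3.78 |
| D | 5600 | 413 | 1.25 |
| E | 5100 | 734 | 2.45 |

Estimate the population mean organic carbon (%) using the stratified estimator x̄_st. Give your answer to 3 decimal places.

x̄_st ≈ 2.693

N = Σ N_h = 18100. Stratum weights W_h = N_h/N.
x̄_st = (3100·2.39 + 3000·5.64 + 1300·3.78 + 5600·1.25 + 5100·2.45) / 18100 = 2.69271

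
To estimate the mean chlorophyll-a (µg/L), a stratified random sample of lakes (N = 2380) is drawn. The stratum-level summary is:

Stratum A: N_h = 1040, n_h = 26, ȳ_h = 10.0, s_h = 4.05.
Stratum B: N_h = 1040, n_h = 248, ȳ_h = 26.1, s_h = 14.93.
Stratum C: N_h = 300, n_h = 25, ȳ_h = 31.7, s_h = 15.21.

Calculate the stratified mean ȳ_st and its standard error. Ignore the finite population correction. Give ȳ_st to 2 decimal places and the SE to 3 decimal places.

ȳ_st = Σ W_h ȳ_h = (1040·10.0 + 1040·26.1 + 300·31.7)/2380 = 19.77059
V̂(ȳ_st) = Σ W_h² s_h²/n_h, with W_h = N_h/N and N = 2380:
  stratum A: (1040/2380)²·4.05²/26 = 0.120462
  stratum B: (1040/2380)²·14.93²/248 = 0.171625
  stratum C: (300/2380)²·15.21²/25 = 0.14703
V̂(ȳ_st) = 0.439117
SE(ȳ_st) = √0.439117 = 0.662659

ȳ_st ≈ 19.77, SE ≈ 0.663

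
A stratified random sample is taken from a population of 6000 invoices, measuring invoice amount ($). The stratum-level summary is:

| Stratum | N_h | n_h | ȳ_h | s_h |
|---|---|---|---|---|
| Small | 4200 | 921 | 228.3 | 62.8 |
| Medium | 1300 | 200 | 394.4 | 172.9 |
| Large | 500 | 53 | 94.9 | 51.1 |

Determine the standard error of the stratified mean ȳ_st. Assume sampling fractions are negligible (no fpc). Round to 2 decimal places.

SE(ȳ_st) ≈ 3.08

V̂(ȳ_st) = Σ W_h² s_h²/n_h, with W_h = N_h/N and N = 6000:
  stratum Small: (4200/6000)²·62.8²/921 = 2.09824
  stratum Medium: (1300/6000)²·172.9²/200 = 7.01688
  stratum Large: (500/6000)²·51.1²/53 = 0.34214
V̂(ȳ_st) = 9.45726
SE(ȳ_st) = √9.45726 = 3.07527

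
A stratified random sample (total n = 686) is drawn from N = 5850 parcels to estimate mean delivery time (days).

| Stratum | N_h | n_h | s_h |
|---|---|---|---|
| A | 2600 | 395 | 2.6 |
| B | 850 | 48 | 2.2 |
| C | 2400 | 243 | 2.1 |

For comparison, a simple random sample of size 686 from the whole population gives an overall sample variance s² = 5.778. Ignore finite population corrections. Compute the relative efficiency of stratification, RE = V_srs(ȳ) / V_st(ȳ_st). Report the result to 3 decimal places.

RE ≈ 0.984

V̂(ȳ_st) = Σ W_h² s_h²/n_h, with W_h = N_h/N and N = 5850:
  stratum A: (2600/5850)²·2.6²/395 = 0.00338053
  stratum B: (850/5850)²·2.2²/48 = 0.00212878
  stratum C: (2400/5850)²·2.1²/243 = 0.00305452
V_st = 0.00856383
V_srs = s²/n = 5.778/686 = 0.00842274
Relative efficiency = V_srs / V_st = 0.00842274/0.00856383 = 0.9835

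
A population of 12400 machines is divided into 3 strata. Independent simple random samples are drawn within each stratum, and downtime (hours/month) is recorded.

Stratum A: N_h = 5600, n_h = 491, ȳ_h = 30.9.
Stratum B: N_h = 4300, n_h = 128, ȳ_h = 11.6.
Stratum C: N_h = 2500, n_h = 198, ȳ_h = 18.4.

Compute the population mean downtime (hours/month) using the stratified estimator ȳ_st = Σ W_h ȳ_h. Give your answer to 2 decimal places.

N = Σ N_h = 12400. Stratum weights W_h = N_h/N.
ȳ_st = (5600·30.9 + 4300·11.6 + 2500·18.4) / 12400 = 21.6871

ȳ_st ≈ 21.69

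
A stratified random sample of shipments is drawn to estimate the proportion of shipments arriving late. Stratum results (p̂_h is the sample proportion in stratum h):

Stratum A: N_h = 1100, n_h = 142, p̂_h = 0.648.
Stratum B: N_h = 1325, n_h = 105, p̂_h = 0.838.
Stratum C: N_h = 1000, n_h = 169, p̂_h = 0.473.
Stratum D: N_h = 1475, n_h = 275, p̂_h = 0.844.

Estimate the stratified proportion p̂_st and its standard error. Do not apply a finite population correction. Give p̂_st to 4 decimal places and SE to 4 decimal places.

p̂_st ≈ 0.7227, SE ≈ 0.0168

N = 4900; stratum weights W_h = N_h/N.
p̂_st = Σ W_h p̂_h = (1100·0.648 + 1325·0.838 + 1000·0.473 + 1475·0.844)/4900 = 0.72266
V̂(p̂_st) = Σ W_h² p̂_h(1−p̂_h)/(n_h−1):
  stratum A: (1100/4900)²·0.648·0.352/141 = 8.15252e-05
  stratum B: (1325/4900)²·0.838·0.162/104 = 9.54477e-05
  stratum C: (1000/4900)²·0.473·0.527/168 = 6.17974e-05
  stratum D: (1475/4900)²·0.844·0.156/274 = 4.3542e-05
V̂(p̂_st) = 0.000282312; SE = √V̂ = 0.0168022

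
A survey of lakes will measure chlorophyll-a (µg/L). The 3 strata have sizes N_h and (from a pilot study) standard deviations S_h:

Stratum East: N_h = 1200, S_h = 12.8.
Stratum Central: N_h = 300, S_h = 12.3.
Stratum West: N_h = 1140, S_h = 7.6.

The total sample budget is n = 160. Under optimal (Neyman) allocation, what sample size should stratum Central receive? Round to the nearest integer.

Neyman allocation: n_h = n · N_h S_h / Σ N_i S_i, with n = 160.
  stratum East: N_h·S_h = 1200·12.8 = 15360.00
  stratum Central: N_h·S_h = 300·12.3 = 3690.00
  stratum West: N_h·S_h = 1140·7.6 = 8664.00
Σ N_h S_h = 27714.00
n for stratum Central = 160·3690.00/27714.00 = 21.303 → 21

21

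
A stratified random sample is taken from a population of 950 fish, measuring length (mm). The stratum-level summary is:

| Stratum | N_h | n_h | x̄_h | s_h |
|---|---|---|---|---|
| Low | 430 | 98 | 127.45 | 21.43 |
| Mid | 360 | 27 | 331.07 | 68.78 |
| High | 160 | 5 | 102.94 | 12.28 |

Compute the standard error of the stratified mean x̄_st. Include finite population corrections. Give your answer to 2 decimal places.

SE(x̄_st) ≈ 4.98

V̂(x̄_st) = Σ W_h² (1 − n_h/N_h) s_h²/n_h, with W_h = N_h/N and N = 950:
  stratum Low: (430/950)²·(1 − 98/430)·21.43²/98 = 0.741272
  stratum Mid: (360/950)²·(1 − 27/360)·68.78²/27 = 23.2734
  stratum High: (160/950)²·(1 − 5/160)·12.28²/5 = 0.828765
V̂(x̄_st) = 24.8435
SE(x̄_st) = √24.8435 = 4.98432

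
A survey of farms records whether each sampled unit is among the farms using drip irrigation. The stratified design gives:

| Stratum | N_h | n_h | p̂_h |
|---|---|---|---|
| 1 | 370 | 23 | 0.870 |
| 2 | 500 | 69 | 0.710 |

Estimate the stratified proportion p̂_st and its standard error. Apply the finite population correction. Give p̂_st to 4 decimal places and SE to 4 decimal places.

p̂_st ≈ 0.7780, SE ≈ 0.0416

N = 870; stratum weights W_h = N_h/N.
p̂_st = Σ W_h p̂_h = (370·0.870 + 500·0.710)/870 = 0.77805
V̂(p̂_st) = Σ W_h² (1 − n_h/N_h) p̂_h(1−p̂_h)/(n_h−1):
  stratum 1: (370/870)²·(1 − 23/370)·0.870·0.130/22 = 0.000872032
  stratum 2: (500/870)²·(1 − 69/500)·0.710·0.290/68 = 0.000862097
V̂(p̂_st) = 0.00173413; SE = √V̂ = 0.0416429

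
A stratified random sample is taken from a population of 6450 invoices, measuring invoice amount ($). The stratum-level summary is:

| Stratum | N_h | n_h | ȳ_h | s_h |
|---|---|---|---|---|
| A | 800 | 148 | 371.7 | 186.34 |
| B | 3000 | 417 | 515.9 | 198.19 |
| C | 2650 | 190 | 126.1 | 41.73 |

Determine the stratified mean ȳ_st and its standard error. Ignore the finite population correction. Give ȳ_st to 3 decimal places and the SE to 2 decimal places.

ȳ_st = Σ W_h ȳ_h = (800·371.7 + 3000·515.9 + 2650·126.1)/6450 = 337.86434
V̂(ȳ_st) = Σ W_h² s_h²/n_h, with W_h = N_h/N and N = 6450:
  stratum A: (800/6450)²·186.34²/148 = 3.6092
  stratum B: (3000/6450)²·198.19²/417 = 20.3775
  stratum C: (2650/6450)²·41.73²/190 = 1.54709
V̂(ȳ_st) = 25.5338
SE(ȳ_st) = √25.5338 = 5.0531

ȳ_st ≈ 337.864, SE ≈ 5.05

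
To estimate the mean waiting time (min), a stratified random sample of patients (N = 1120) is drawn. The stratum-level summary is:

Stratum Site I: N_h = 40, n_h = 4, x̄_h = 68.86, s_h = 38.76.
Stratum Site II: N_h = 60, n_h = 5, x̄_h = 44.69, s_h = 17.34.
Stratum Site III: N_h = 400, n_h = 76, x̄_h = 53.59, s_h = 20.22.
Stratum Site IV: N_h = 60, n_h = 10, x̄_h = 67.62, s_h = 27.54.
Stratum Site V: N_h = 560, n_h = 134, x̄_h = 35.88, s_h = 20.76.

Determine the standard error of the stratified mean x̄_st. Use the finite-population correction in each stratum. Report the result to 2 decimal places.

V̂(x̄_st) = Σ W_h² (1 − n_h/N_h) s_h²/n_h, with W_h = N_h/N and N = 1120:
  stratum Site I: (40/1120)²·(1 − 4/40)·38.76²/4 = 0.431156
  stratum Site II: (60/1120)²·(1 − 5/60)·17.34²/5 = 0.1582
  stratum Site III: (400/1120)²·(1 − 76/400)·20.22²/76 = 0.555799
  stratum Site IV: (60/1120)²·(1 − 10/60)·27.54²/10 = 0.18139
  stratum Site V: (560/1120)²·(1 − 134/560)·20.76²/134 = 0.611662
V̂(x̄_st) = 1.93821
SE(x̄_st) = √1.93821 = 1.39219

SE(x̄_st) ≈ 1.39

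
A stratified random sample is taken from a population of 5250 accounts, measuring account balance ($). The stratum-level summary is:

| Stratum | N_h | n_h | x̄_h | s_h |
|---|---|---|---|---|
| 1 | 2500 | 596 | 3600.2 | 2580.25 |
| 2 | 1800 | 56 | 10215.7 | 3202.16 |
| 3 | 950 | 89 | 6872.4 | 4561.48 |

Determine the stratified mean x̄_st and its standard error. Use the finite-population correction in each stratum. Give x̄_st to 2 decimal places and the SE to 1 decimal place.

x̄_st = Σ W_h x̄_h = (2500·3600.2 + 1800·10215.7 + 950·6872.4)/5250 = 6460.48381
V̂(x̄_st) = Σ W_h² (1 − n_h/N_h) s_h²/n_h, with W_h = N_h/N and N = 5250:
  stratum 1: (2500/5250)²·(1 − 596/2500)·2580.25²/596 = 1929.15
  stratum 2: (1800/5250)²·(1 − 56/1800)·3202.16²/56 = 20854.4
  stratum 3: (950/5250)²·(1 − 89/950)·4561.48²/89 = 6937.93
V̂(x̄_st) = 29721.5
SE(x̄_st) = √29721.5 = 172.399

x̄_st ≈ 6460.48, SE ≈ 172.4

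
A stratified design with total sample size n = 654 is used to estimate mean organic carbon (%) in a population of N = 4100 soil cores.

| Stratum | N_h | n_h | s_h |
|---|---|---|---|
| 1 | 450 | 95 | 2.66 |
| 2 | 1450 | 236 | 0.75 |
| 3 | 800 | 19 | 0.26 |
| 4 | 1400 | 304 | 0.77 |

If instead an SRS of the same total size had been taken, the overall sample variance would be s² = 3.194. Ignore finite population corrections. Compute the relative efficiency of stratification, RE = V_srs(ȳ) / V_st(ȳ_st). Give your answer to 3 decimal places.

V̂(ȳ_st) = Σ W_h² s_h²/n_h, with W_h = N_h/N and N = 4100:
  stratum 1: (450/4100)²·2.66²/95 = 0.000897216
  stratum 2: (1450/4100)²·0.75²/236 = 0.000298112
  stratum 3: (800/4100)²·0.26²/19 = 0.000135458
  stratum 4: (1400/4100)²·0.77²/304 = 0.000227403
V_st = 0.00155819
V_srs = s²/n = 3.194/654 = 0.00488379
Relative efficiency = V_srs / V_st = 0.00488379/0.00155819 = 3.1343

RE ≈ 3.134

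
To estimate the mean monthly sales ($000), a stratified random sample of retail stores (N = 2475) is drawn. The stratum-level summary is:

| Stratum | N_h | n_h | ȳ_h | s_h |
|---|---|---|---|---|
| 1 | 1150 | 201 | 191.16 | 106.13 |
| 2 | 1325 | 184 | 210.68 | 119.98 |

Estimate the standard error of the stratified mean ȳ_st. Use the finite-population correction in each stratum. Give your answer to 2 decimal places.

V̂(ȳ_st) = Σ W_h² (1 − n_h/N_h) s_h²/n_h, with W_h = N_h/N and N = 2475:
  stratum 1: (1150/2475)²·(1 − 201/1150)·106.13²/201 = 9.98376
  stratum 2: (1325/2475)²·(1 − 184/1325)·119.98²/184 = 19.3086
V̂(ȳ_st) = 29.2924
SE(ȳ_st) = √29.2924 = 5.41224

SE(ȳ_st) ≈ 5.41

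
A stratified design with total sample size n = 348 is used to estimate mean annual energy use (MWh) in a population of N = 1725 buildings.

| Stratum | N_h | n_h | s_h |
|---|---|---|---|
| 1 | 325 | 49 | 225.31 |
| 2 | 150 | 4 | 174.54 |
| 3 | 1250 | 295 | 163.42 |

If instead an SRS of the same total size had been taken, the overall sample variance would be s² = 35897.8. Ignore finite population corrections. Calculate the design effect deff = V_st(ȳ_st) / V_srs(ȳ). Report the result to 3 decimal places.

deff ≈ 1.376

V̂(ȳ_st) = Σ W_h² s_h²/n_h, with W_h = N_h/N and N = 1725:
  stratum 1: (325/1725)²·225.31²/49 = 36.7751
  stratum 2: (150/1725)²·174.54²/4 = 57.5883
  stratum 3: (1250/1725)²·163.42²/295 = 47.5368
V_st = 141.9
V_srs = s²/n = 35897.8/348 = 103.155
deff = V_st / V_srs = 141.9/103.155 = 1.3756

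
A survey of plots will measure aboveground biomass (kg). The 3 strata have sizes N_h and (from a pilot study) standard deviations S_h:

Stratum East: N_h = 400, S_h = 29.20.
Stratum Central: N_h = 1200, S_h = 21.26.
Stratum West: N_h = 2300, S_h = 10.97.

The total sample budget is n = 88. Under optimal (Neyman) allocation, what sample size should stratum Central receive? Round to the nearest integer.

36

Neyman allocation: n_h = n · N_h S_h / Σ N_i S_i, with n = 88.
  stratum East: N_h·S_h = 400·29.20 = 11680.00
  stratum Central: N_h·S_h = 1200·21.26 = 25512.00
  stratum West: N_h·S_h = 2300·10.97 = 25231.00
Σ N_h S_h = 62423.00
n for stratum Central = 88·25512.00/62423.00 = 35.965 → 36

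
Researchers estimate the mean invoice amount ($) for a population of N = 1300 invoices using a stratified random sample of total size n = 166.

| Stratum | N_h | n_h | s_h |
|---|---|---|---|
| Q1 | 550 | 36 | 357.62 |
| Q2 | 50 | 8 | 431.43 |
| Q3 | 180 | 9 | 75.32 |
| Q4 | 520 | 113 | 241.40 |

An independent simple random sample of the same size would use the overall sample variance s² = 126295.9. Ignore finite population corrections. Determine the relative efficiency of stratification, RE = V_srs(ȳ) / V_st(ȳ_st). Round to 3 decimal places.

V̂(ȳ_st) = Σ W_h² s_h²/n_h, with W_h = N_h/N and N = 1300:
  stratum Q1: (550/1300)²·357.62²/36 = 635.887
  stratum Q2: (50/1300)²·431.43²/8 = 34.4179
  stratum Q3: (180/1300)²·75.32²/9 = 12.0847
  stratum Q4: (520/1300)²·241.40²/113 = 82.5118
V_st = 764.901
V_srs = s²/n = 126295.9/166 = 760.819
Relative efficiency = V_srs / V_st = 760.819/764.901 = 0.9947

RE ≈ 0.995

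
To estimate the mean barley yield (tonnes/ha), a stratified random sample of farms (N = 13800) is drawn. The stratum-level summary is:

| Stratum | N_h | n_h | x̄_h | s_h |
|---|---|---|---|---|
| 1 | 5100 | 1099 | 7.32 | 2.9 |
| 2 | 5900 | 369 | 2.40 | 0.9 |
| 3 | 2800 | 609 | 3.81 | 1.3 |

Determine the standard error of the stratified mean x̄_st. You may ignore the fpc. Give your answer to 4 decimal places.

V̂(x̄_st) = Σ W_h² s_h²/n_h, with W_h = N_h/N and N = 13800:
  stratum 1: (5100/13800)²·2.9²/1099 = 0.00104515
  stratum 2: (5900/13800)²·0.9²/369 = 0.00040124
  stratum 3: (2800/13800)²·1.3²/609 = 0.000114242
V̂(x̄_st) = 0.00156064
SE(x̄_st) = √0.00156064 = 0.0395049

SE(x̄_st) ≈ 0.0395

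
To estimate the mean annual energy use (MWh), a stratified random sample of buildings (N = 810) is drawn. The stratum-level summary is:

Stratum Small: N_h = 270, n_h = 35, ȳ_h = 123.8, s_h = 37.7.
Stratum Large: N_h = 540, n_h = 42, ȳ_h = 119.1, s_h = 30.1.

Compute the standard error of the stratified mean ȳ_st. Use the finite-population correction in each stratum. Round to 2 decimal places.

SE(ȳ_st) ≈ 3.57

V̂(ȳ_st) = Σ W_h² (1 − n_h/N_h) s_h²/n_h, with W_h = N_h/N and N = 810:
  stratum Small: (270/810)²·(1 − 35/270)·37.7²/35 = 3.92714
  stratum Large: (540/810)²·(1 − 42/540)·30.1²/42 = 8.84172
V̂(ȳ_st) = 12.7689
SE(ȳ_st) = √12.7689 = 3.57335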